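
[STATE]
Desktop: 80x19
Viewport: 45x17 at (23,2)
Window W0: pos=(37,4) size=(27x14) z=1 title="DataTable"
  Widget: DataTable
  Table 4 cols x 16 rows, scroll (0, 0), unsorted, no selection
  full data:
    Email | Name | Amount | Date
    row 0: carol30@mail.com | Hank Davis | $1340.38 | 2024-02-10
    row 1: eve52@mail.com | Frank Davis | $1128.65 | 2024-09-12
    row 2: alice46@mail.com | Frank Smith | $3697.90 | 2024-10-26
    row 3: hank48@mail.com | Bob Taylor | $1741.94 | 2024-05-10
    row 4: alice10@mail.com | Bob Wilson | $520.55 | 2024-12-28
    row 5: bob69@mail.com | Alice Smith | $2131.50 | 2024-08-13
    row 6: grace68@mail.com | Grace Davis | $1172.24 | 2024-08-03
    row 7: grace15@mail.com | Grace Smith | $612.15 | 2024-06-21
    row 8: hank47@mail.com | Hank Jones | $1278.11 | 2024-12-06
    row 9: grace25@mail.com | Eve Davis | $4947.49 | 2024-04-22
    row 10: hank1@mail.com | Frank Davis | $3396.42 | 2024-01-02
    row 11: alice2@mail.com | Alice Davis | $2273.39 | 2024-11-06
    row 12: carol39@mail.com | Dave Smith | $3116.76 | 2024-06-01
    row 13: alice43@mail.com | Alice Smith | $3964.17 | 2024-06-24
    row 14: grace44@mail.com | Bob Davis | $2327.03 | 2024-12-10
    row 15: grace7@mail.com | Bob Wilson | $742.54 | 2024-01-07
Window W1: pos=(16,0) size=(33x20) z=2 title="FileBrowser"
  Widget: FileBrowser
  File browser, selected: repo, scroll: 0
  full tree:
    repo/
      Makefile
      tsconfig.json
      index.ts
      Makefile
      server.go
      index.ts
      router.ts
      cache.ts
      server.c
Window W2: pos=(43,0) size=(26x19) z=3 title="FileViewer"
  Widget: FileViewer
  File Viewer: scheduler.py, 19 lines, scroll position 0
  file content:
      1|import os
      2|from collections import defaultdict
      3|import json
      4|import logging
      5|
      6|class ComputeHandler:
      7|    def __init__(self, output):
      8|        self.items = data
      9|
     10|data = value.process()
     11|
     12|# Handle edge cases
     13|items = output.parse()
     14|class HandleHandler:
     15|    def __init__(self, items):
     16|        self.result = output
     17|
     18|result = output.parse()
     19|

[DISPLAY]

────────────────────┠────────────────────────
repo/               ┃import os              ▲
kefile              ┃from collections import█
config.json         ┃import json            ░
dex.ts              ┃import logging         ░
kefile              ┃                       ░
rver.go             ┃class ComputeHandler:  ░
dex.ts              ┃    def __init__(self, ░
uter.ts             ┃        self.items = da░
che.ts              ┃                       ░
rver.c              ┃data = value.process() ░
                    ┃                       ░
                    ┃# Handle edge cases    ░
                    ┃items = output.parse() ░
                    ┃class HandleHandler:   ░
                    ┃    def __init__(self, ▼
                    ┗━━━━━━━━━━━━━━━━━━━━━━━━


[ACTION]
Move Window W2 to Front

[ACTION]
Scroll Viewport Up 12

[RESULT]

━━━━━━━━━━━━━━━━━━━━┏━━━━━━━━━━━━━━━━━━━━━━━━
rowser              ┃ FileViewer             
────────────────────┠────────────────────────
repo/               ┃import os              ▲
kefile              ┃from collections import█
config.json         ┃import json            ░
dex.ts              ┃import logging         ░
kefile              ┃                       ░
rver.go             ┃class ComputeHandler:  ░
dex.ts              ┃    def __init__(self, ░
uter.ts             ┃        self.items = da░
che.ts              ┃                       ░
rver.c              ┃data = value.process() ░
                    ┃                       ░
                    ┃# Handle edge cases    ░
                    ┃items = output.parse() ░
                    ┃class HandleHandler:   ░


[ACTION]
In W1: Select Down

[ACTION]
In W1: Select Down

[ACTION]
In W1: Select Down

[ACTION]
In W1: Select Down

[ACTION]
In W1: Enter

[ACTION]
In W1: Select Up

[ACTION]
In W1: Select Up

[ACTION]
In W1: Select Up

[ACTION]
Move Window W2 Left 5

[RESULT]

━━━━━━━━━━━━━━━┏━━━━━━━━━━━━━━━━━━━━━━━━┓    
rowser         ┃ FileViewer             ┃    
───────────────┠────────────────────────┨    
repo/          ┃import os              ▲┃    
kefile         ┃from collections import█┃    
config.json    ┃import json            ░┃    
dex.ts         ┃import logging         ░┃    
kefile         ┃                       ░┃    
rver.go        ┃class ComputeHandler:  ░┃    
dex.ts         ┃    def __init__(self, ░┃    
uter.ts        ┃        self.items = da░┃    
che.ts         ┃                       ░┃    
rver.c         ┃data = value.process() ░┃    
               ┃                       ░┃    
               ┃# Handle edge cases    ░┃    
               ┃items = output.parse() ░┃    
               ┃class HandleHandler:   ░┃    


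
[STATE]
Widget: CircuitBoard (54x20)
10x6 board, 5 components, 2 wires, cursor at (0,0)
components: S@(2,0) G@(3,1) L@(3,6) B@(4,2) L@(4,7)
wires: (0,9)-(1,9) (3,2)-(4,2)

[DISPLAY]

   0 1 2 3 4 5 6 7 8 9                                
0  [.]                                  ·             
                                        │             
1                                       ·             
                                                      
2   S                                                 
                                                      
3       G   ·               L                         
            │                                         
4           B                   L                     
                                                      
5                                                     
Cursor: (0,0)                                         
                                                      
                                                      
                                                      
                                                      
                                                      
                                                      
                                                      


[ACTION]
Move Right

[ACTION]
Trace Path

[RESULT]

   0 1 2 3 4 5 6 7 8 9                                
0      [.]                              ·             
                                        │             
1                                       ·             
                                                      
2   S                                                 
                                                      
3       G   ·               L                         
            │                                         
4           B                   L                     
                                                      
5                                                     
Cursor: (0,1)  Trace: No connections                  
                                                      
                                                      
                                                      
                                                      
                                                      
                                                      
                                                      


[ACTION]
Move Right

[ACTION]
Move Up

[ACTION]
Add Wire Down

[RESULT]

   0 1 2 3 4 5 6 7 8 9                                
0          [.]                          ·             
            │                           │             
1           ·                           ·             
                                                      
2   S                                                 
                                                      
3       G   ·               L                         
            │                                         
4           B                   L                     
                                                      
5                                                     
Cursor: (0,2)  Trace: No connections                  
                                                      
                                                      
                                                      
                                                      
                                                      
                                                      
                                                      


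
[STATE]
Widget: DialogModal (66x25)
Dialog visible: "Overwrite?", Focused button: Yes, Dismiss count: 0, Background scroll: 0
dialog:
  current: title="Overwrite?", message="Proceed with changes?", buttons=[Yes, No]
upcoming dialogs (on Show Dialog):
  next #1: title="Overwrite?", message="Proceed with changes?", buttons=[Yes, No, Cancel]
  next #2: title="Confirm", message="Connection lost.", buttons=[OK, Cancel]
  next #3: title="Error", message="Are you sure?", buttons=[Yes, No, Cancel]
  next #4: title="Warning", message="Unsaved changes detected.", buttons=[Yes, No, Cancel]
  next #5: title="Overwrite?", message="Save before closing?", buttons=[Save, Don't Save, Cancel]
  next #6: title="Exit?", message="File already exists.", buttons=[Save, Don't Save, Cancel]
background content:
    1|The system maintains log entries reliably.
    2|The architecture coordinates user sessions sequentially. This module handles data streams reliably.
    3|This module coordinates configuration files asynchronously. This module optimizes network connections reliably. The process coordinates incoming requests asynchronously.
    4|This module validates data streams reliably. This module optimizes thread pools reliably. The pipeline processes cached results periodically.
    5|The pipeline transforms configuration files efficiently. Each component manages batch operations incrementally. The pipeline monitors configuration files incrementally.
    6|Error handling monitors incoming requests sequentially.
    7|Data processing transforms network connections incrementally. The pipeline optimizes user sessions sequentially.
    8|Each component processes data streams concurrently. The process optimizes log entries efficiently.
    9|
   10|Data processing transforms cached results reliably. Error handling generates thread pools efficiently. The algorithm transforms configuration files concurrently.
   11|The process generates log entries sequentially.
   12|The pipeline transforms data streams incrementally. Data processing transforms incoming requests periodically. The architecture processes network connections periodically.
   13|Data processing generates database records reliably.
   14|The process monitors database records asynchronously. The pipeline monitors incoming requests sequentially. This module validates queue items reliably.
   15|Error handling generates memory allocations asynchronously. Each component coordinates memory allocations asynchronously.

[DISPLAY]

The system maintains log entries reliably.                        
The architecture coordinates user sessions sequentially. This modu
This module coordinates configuration files asynchronously. This m
This module validates data streams reliably. This module optimizes
The pipeline transforms configuration files efficiently. Each comp
Error handling monitors incoming requests sequentially.           
Data processing transforms network connections incrementally. The 
Each component processes data streams concurrently. The process op
                                                                  
Data processing transforms cached results reliably. Error handling
The process generate┌───────────────────────┐y.                   
The pipeline transfo│       Overwrite?      │tally. Data processin
Data processing gene│ Proceed with changes? │liably.              
The process monitors│       [Yes]  No       │onously. The pipeline
Error handling gener└───────────────────────┘synchronously. Each c
                                                                  
                                                                  
                                                                  
                                                                  
                                                                  
                                                                  
                                                                  
                                                                  
                                                                  
                                                                  


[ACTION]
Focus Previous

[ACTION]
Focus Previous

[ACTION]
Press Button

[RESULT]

The system maintains log entries reliably.                        
The architecture coordinates user sessions sequentially. This modu
This module coordinates configuration files asynchronously. This m
This module validates data streams reliably. This module optimizes
The pipeline transforms configuration files efficiently. Each comp
Error handling monitors incoming requests sequentially.           
Data processing transforms network connections incrementally. The 
Each component processes data streams concurrently. The process op
                                                                  
Data processing transforms cached results reliably. Error handling
The process generates log entries sequentially.                   
The pipeline transforms data streams incrementally. Data processin
Data processing generates database records reliably.              
The process monitors database records asynchronously. The pipeline
Error handling generates memory allocations asynchronously. Each c
                                                                  
                                                                  
                                                                  
                                                                  
                                                                  
                                                                  
                                                                  
                                                                  
                                                                  
                                                                  


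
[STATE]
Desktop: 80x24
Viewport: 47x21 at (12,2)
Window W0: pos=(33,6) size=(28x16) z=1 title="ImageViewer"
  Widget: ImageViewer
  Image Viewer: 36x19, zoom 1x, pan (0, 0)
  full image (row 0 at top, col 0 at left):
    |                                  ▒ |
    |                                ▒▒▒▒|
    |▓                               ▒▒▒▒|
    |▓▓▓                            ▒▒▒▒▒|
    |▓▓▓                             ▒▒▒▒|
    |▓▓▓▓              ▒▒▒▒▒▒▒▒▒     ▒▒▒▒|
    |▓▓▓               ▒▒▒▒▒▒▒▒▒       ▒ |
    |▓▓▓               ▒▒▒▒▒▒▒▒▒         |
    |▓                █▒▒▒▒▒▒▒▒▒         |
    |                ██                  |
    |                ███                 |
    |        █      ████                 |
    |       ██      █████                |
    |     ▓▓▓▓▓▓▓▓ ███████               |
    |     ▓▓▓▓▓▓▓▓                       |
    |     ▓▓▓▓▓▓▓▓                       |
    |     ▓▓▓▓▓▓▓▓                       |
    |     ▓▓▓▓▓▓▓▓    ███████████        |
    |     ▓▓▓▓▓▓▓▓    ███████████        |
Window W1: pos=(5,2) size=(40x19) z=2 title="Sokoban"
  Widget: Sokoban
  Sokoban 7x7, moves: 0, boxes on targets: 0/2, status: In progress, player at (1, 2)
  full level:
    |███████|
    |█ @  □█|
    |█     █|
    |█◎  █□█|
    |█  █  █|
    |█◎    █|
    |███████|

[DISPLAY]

━━━━━━━━━━━━━━━━━━━━━━━━━━━━━━━━┓              
an                              ┃              
────────────────────────────────┨              
█                               ┃              
█                               ┃━━━━━━━━━━━━━━
█                               ┃r             
█                               ┃──────────────
█                               ┃              
█                               ┃              
█                               ┃              
 0  0/2                         ┃              
                                ┃              
                                ┃       ▒▒▒▒▒▒▒
                                ┃       ▒▒▒▒▒▒▒
                                ┃       ▒▒▒▒▒▒▒
                                ┃      █▒▒▒▒▒▒▒
                                ┃     ██       
                                ┃     ███      
━━━━━━━━━━━━━━━━━━━━━━━━━━━━━━━━┛    ████      
                     ┗━━━━━━━━━━━━━━━━━━━━━━━━━
                                               


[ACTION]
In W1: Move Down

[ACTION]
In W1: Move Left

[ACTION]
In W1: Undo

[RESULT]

━━━━━━━━━━━━━━━━━━━━━━━━━━━━━━━━┓              
an                              ┃              
────────────────────────────────┨              
█                               ┃              
█                               ┃━━━━━━━━━━━━━━
█                               ┃r             
█                               ┃──────────────
█                               ┃              
█                               ┃              
█                               ┃              
 1  0/2                         ┃              
                                ┃              
                                ┃       ▒▒▒▒▒▒▒
                                ┃       ▒▒▒▒▒▒▒
                                ┃       ▒▒▒▒▒▒▒
                                ┃      █▒▒▒▒▒▒▒
                                ┃     ██       
                                ┃     ███      
━━━━━━━━━━━━━━━━━━━━━━━━━━━━━━━━┛    ████      
                     ┗━━━━━━━━━━━━━━━━━━━━━━━━━
                                               


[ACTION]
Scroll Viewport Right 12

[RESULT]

━━━━━━━━━━━━━━━━━━━━┓                          
                    ┃                          
────────────────────┨                          
                    ┃                          
                    ┃━━━━━━━━━━━━━━━┓          
                    ┃r              ┃          
                    ┃───────────────┨          
                    ┃               ┃          
                    ┃               ┃          
                    ┃               ┃          
                    ┃               ┃          
                    ┃               ┃          
                    ┃       ▒▒▒▒▒▒▒▒┃          
                    ┃       ▒▒▒▒▒▒▒▒┃          
                    ┃       ▒▒▒▒▒▒▒▒┃          
                    ┃      █▒▒▒▒▒▒▒▒┃          
                    ┃     ██        ┃          
                    ┃     ███       ┃          
━━━━━━━━━━━━━━━━━━━━┛    ████       ┃          
         ┗━━━━━━━━━━━━━━━━━━━━━━━━━━┛          
                                               


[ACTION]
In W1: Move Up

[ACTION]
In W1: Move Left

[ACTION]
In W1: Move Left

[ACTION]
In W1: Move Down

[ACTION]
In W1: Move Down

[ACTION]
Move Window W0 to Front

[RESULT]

━━━━━━━━━━━━━━━━━━━━┓                          
                    ┃                          
────────────────────┨                          
                    ┃                          
         ┏━━━━━━━━━━━━━━━━━━━━━━━━━━┓          
         ┃ ImageViewer              ┃          
         ┠──────────────────────────┨          
         ┃                          ┃          
         ┃                          ┃          
         ┃▓                         ┃          
         ┃▓▓▓                       ┃          
         ┃▓▓▓                       ┃          
         ┃▓▓▓▓              ▒▒▒▒▒▒▒▒┃          
         ┃▓▓▓               ▒▒▒▒▒▒▒▒┃          
         ┃▓▓▓               ▒▒▒▒▒▒▒▒┃          
         ┃▓                █▒▒▒▒▒▒▒▒┃          
         ┃                ██        ┃          
         ┃                ███       ┃          
━━━━━━━━━┃        █      ████       ┃          
         ┗━━━━━━━━━━━━━━━━━━━━━━━━━━┛          
                                               


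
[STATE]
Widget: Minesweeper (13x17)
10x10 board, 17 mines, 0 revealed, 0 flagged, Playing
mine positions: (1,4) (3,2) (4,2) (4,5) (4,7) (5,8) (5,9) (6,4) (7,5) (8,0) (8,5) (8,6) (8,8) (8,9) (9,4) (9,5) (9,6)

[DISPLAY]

■■■■■■■■■■   
■■■■■■■■■■   
■■■■■■■■■■   
■■■■■■■■■■   
■■■■■■■■■■   
■■■■■■■■■■   
■■■■■■■■■■   
■■■■■■■■■■   
■■■■■■■■■■   
■■■■■■■■■■   
             
             
             
             
             
             
             


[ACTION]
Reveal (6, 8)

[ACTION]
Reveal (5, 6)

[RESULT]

■■■■■■■■■■   
■■■■■■■■■■   
■■■■■■■■■■   
■■■■■■■■■■   
■■■■■■■■■■   
■■■■■■2■■■   
■■■■■■■■2■   
■■■■■■■■■■   
■■■■■■■■■■   
■■■■■■■■■■   
             
             
             
             
             
             
             


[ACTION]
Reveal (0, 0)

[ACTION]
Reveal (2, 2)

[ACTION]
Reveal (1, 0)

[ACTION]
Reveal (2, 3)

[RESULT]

   1■■■■■■   
   1■■■■■■   
 112■■■■■■   
 2■■■■■■■■   
 2■■■■■■■■   
 112■■2■■■   
   1■■■■2■   
11 1■■■■■■   
■1 1■■■■■■   
■1 1■■■■■■   
             
             
             
             
             
             
             


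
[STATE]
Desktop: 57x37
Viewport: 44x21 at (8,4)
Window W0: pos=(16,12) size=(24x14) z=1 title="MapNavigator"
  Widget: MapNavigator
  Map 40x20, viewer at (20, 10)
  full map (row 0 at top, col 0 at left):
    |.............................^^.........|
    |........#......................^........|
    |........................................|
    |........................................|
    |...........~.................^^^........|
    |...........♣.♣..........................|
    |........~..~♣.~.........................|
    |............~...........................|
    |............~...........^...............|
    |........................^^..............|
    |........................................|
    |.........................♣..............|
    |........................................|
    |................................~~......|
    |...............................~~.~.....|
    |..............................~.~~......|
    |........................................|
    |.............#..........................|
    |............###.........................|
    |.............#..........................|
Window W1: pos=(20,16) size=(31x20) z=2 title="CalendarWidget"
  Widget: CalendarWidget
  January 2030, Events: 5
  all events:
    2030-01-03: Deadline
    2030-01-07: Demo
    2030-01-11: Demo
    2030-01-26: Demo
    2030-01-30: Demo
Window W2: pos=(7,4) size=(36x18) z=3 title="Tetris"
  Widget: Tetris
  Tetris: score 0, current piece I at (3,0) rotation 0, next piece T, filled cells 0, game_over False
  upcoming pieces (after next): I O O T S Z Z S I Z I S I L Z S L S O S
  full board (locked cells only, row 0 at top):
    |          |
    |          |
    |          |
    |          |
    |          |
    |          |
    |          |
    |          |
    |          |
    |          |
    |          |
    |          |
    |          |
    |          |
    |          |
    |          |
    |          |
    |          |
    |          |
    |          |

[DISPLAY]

━━━━━━━━━━━━━━━━━━━━━━━━━━━━━━━━━━┓         
 Tetris                           ┃         
──────────────────────────────────┨         
          │Next:                  ┃         
          │ ▒                     ┃         
          │▒▒▒                    ┃         
          │                       ┃         
          │                       ┃         
          │                       ┃         
          │Score:                 ┃         
          │0                      ┃         
          │                       ┃         
          │                       ┃━━━━━━━┓ 
          │                       ┃       ┃ 
          │                       ┃───────┨ 
          │                       ┃       ┃ 
          │                       ┃       ┃ 
━━━━━━━━━━━━━━━━━━━━━━━━━━━━━━━━━━┛       ┃ 
        ┃...┃ 7*  8  9 10 11* 12 13       ┃ 
        ┃...┃14 15 16 17 18 19 20         ┃ 
        ┃...┃21 22 23 24 25 26* 27        ┃ 


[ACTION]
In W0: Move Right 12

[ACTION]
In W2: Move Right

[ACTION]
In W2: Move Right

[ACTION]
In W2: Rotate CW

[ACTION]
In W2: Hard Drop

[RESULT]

━━━━━━━━━━━━━━━━━━━━━━━━━━━━━━━━━━┓         
 Tetris                           ┃         
──────────────────────────────────┨         
          │Next:                  ┃         
          │████                   ┃         
          │                       ┃         
          │                       ┃         
          │                       ┃         
          │                       ┃         
          │Score:                 ┃         
          │0                      ┃         
          │                       ┃         
          │                       ┃━━━━━━━┓ 
     █    │                       ┃       ┃ 
     █    │                       ┃───────┨ 
     █    │                       ┃       ┃ 
     █    │                       ┃       ┃ 
━━━━━━━━━━━━━━━━━━━━━━━━━━━━━━━━━━┛       ┃ 
        ┃...┃ 7*  8  9 10 11* 12 13       ┃ 
        ┃...┃14 15 16 17 18 19 20         ┃ 
        ┃...┃21 22 23 24 25 26* 27        ┃ 


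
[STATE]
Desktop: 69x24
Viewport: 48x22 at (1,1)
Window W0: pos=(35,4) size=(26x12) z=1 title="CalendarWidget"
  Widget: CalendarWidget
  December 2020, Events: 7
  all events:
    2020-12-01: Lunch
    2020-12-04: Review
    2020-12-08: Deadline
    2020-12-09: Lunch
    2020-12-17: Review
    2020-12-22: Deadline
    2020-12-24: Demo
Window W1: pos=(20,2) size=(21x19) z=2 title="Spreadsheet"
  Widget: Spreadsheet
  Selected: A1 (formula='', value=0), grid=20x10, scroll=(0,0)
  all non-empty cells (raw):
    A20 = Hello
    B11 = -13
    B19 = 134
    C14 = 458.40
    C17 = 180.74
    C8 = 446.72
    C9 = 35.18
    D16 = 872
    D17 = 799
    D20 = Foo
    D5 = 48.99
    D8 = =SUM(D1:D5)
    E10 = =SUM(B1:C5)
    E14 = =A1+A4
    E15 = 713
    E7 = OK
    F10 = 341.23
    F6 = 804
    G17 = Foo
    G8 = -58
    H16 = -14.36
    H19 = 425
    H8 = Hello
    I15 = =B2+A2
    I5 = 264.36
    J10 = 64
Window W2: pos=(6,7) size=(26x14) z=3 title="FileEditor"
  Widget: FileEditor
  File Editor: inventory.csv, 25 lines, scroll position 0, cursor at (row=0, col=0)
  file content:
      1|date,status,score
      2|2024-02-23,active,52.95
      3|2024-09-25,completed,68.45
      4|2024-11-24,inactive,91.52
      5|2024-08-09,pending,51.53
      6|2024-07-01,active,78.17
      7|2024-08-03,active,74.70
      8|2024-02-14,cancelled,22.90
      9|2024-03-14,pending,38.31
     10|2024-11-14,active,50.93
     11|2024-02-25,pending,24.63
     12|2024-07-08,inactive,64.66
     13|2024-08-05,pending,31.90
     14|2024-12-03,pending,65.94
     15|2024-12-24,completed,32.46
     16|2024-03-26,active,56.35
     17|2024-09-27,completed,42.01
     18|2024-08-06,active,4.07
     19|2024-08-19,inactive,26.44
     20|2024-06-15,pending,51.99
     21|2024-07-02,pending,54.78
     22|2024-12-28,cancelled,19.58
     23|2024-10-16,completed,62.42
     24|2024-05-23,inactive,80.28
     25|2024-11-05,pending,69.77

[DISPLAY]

                                                
                   ┏━━━━━━━━━━━━━━━━━━━┓        
                   ┃ Spreadsheet       ┃        
                   ┠───────────────────┨━━━━━━━━
                   ┃A1:                ┃ndarWidg
                   ┃       A       B   ┃────────
     ┏━━━━━━━━━━━━━━━━━━━━━━━━┓--------┃December
     ┃ FileEditor             ┃]       ┃ We Th F
     ┠────────────────────────┨0       ┃*  2  3 
     ┃█ate,status,score      ▲┃0       ┃*  9* 10
     ┃2024-02-23,active,52.95█┃0       ┃ 16 17* 
     ┃2024-09-25,completed,68░┃0       ┃* 23 24*
     ┃2024-11-24,inactive,91.░┃0       ┃ 30 31  
     ┃2024-08-09,pending,51.5░┃0       ┃        
     ┃2024-07-01,active,78.17░┃0       ┃━━━━━━━━
     ┃2024-08-03,active,74.70░┃0       ┃        
     ┃2024-02-14,cancelled,22░┃0       ┃        
     ┃2024-03-14,pending,38.3░┃0     -1┃        
     ┃2024-11-14,active,50.93▼┃0       ┃        
     ┗━━━━━━━━━━━━━━━━━━━━━━━━┛━━━━━━━━┛        
                                                
                                                


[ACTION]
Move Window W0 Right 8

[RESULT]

                                                
                   ┏━━━━━━━━━━━━━━━━━━━┓        
                   ┃ Spreadsheet       ┃        
                   ┠───────────────────┨  ┏━━━━━
                   ┃A1:                ┃  ┃ Cale
                   ┃       A       B   ┃  ┠─────
     ┏━━━━━━━━━━━━━━━━━━━━━━━━┓--------┃  ┃     
     ┃ FileEditor             ┃]       ┃  ┃Mo Tu
     ┠────────────────────────┨0       ┃  ┃    1
     ┃█ate,status,score      ▲┃0       ┃  ┃ 7  8
     ┃2024-02-23,active,52.95█┃0       ┃  ┃14 15
     ┃2024-09-25,completed,68░┃0       ┃  ┃21 22
     ┃2024-11-24,inactive,91.░┃0       ┃  ┃28 29
     ┃2024-08-09,pending,51.5░┃0       ┃  ┃     
     ┃2024-07-01,active,78.17░┃0       ┃  ┗━━━━━
     ┃2024-08-03,active,74.70░┃0       ┃        
     ┃2024-02-14,cancelled,22░┃0       ┃        
     ┃2024-03-14,pending,38.3░┃0     -1┃        
     ┃2024-11-14,active,50.93▼┃0       ┃        
     ┗━━━━━━━━━━━━━━━━━━━━━━━━┛━━━━━━━━┛        
                                                
                                                


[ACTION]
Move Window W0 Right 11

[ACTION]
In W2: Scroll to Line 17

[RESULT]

                                                
                   ┏━━━━━━━━━━━━━━━━━━━┓        
                   ┃ Spreadsheet       ┃        
                   ┠───────────────────┨  ┏━━━━━
                   ┃A1:                ┃  ┃ Cale
                   ┃       A       B   ┃  ┠─────
     ┏━━━━━━━━━━━━━━━━━━━━━━━━┓--------┃  ┃     
     ┃ FileEditor             ┃]       ┃  ┃Mo Tu
     ┠────────────────────────┨0       ┃  ┃    1
     ┃2024-03-26,active,56.35▲┃0       ┃  ┃ 7  8
     ┃2024-09-27,completed,42░┃0       ┃  ┃14 15
     ┃2024-08-06,active,4.07 ░┃0       ┃  ┃21 22
     ┃2024-08-19,inactive,26.░┃0       ┃  ┃28 29
     ┃2024-06-15,pending,51.9░┃0       ┃  ┃     
     ┃2024-07-02,pending,54.7░┃0       ┃  ┗━━━━━
     ┃2024-12-28,cancelled,19░┃0       ┃        
     ┃2024-10-16,completed,62░┃0       ┃        
     ┃2024-05-23,inactive,80.█┃0     -1┃        
     ┃2024-11-05,pending,69.7▼┃0       ┃        
     ┗━━━━━━━━━━━━━━━━━━━━━━━━┛━━━━━━━━┛        
                                                
                                                


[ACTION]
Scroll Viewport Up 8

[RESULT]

                                                
                                                
                   ┏━━━━━━━━━━━━━━━━━━━┓        
                   ┃ Spreadsheet       ┃        
                   ┠───────────────────┨  ┏━━━━━
                   ┃A1:                ┃  ┃ Cale
                   ┃       A       B   ┃  ┠─────
     ┏━━━━━━━━━━━━━━━━━━━━━━━━┓--------┃  ┃     
     ┃ FileEditor             ┃]       ┃  ┃Mo Tu
     ┠────────────────────────┨0       ┃  ┃    1
     ┃2024-03-26,active,56.35▲┃0       ┃  ┃ 7  8
     ┃2024-09-27,completed,42░┃0       ┃  ┃14 15
     ┃2024-08-06,active,4.07 ░┃0       ┃  ┃21 22
     ┃2024-08-19,inactive,26.░┃0       ┃  ┃28 29
     ┃2024-06-15,pending,51.9░┃0       ┃  ┃     
     ┃2024-07-02,pending,54.7░┃0       ┃  ┗━━━━━
     ┃2024-12-28,cancelled,19░┃0       ┃        
     ┃2024-10-16,completed,62░┃0       ┃        
     ┃2024-05-23,inactive,80.█┃0     -1┃        
     ┃2024-11-05,pending,69.7▼┃0       ┃        
     ┗━━━━━━━━━━━━━━━━━━━━━━━━┛━━━━━━━━┛        
                                                


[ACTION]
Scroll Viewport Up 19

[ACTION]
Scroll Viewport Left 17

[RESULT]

                                                
                                                
                    ┏━━━━━━━━━━━━━━━━━━━┓       
                    ┃ Spreadsheet       ┃       
                    ┠───────────────────┨  ┏━━━━
                    ┃A1:                ┃  ┃ Cal
                    ┃       A       B   ┃  ┠────
      ┏━━━━━━━━━━━━━━━━━━━━━━━━┓--------┃  ┃    
      ┃ FileEditor             ┃]       ┃  ┃Mo T
      ┠────────────────────────┨0       ┃  ┃    
      ┃2024-03-26,active,56.35▲┃0       ┃  ┃ 7  
      ┃2024-09-27,completed,42░┃0       ┃  ┃14 1
      ┃2024-08-06,active,4.07 ░┃0       ┃  ┃21 2
      ┃2024-08-19,inactive,26.░┃0       ┃  ┃28 2
      ┃2024-06-15,pending,51.9░┃0       ┃  ┃    
      ┃2024-07-02,pending,54.7░┃0       ┃  ┗━━━━
      ┃2024-12-28,cancelled,19░┃0       ┃       
      ┃2024-10-16,completed,62░┃0       ┃       
      ┃2024-05-23,inactive,80.█┃0     -1┃       
      ┃2024-11-05,pending,69.7▼┃0       ┃       
      ┗━━━━━━━━━━━━━━━━━━━━━━━━┛━━━━━━━━┛       
                                                


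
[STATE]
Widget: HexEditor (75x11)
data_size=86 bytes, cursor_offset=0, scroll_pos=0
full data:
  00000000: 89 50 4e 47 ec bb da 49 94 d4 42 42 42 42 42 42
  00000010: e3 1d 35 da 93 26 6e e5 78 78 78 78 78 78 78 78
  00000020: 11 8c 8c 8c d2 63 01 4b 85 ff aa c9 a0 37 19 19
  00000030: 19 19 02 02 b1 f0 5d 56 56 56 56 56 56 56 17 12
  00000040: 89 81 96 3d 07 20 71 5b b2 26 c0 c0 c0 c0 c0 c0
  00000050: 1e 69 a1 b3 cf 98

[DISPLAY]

00000000  89 50 4e 47 ec bb da 49  94 d4 42 42 42 42 42 42  |.PNG...I..BBBB
00000010  e3 1d 35 da 93 26 6e e5  78 78 78 78 78 78 78 78  |..5..&n.xxxxxx
00000020  11 8c 8c 8c d2 63 01 4b  85 ff aa c9 a0 37 19 19  |.....c.K.....7
00000030  19 19 02 02 b1 f0 5d 56  56 56 56 56 56 56 17 12  |......]VVVVVVV
00000040  89 81 96 3d 07 20 71 5b  b2 26 c0 c0 c0 c0 c0 c0  |...=. q[.&....
00000050  1e 69 a1 b3 cf 98                                 |.i....        
                                                                           
                                                                           
                                                                           
                                                                           
                                                                           


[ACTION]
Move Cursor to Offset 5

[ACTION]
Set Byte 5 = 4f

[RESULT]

00000000  89 50 4e 47 ec 4F da 49  94 d4 42 42 42 42 42 42  |.PNG.O.I..BBBB
00000010  e3 1d 35 da 93 26 6e e5  78 78 78 78 78 78 78 78  |..5..&n.xxxxxx
00000020  11 8c 8c 8c d2 63 01 4b  85 ff aa c9 a0 37 19 19  |.....c.K.....7
00000030  19 19 02 02 b1 f0 5d 56  56 56 56 56 56 56 17 12  |......]VVVVVVV
00000040  89 81 96 3d 07 20 71 5b  b2 26 c0 c0 c0 c0 c0 c0  |...=. q[.&....
00000050  1e 69 a1 b3 cf 98                                 |.i....        
                                                                           
                                                                           
                                                                           
                                                                           
                                                                           


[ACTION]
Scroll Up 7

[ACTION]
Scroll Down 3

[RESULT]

00000030  19 19 02 02 b1 f0 5d 56  56 56 56 56 56 56 17 12  |......]VVVVVVV
00000040  89 81 96 3d 07 20 71 5b  b2 26 c0 c0 c0 c0 c0 c0  |...=. q[.&....
00000050  1e 69 a1 b3 cf 98                                 |.i....        
                                                                           
                                                                           
                                                                           
                                                                           
                                                                           
                                                                           
                                                                           
                                                                           


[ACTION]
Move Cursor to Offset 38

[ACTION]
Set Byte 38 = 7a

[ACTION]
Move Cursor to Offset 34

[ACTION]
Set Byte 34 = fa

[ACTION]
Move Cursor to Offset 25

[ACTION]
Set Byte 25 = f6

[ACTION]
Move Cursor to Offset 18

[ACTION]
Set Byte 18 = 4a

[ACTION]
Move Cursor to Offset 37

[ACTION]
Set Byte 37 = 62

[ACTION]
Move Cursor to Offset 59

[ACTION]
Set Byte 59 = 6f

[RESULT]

00000030  19 19 02 02 b1 f0 5d 56  56 56 56 6F 56 56 17 12  |......]VVVVoVV
00000040  89 81 96 3d 07 20 71 5b  b2 26 c0 c0 c0 c0 c0 c0  |...=. q[.&....
00000050  1e 69 a1 b3 cf 98                                 |.i....        
                                                                           
                                                                           
                                                                           
                                                                           
                                                                           
                                                                           
                                                                           
                                                                           
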